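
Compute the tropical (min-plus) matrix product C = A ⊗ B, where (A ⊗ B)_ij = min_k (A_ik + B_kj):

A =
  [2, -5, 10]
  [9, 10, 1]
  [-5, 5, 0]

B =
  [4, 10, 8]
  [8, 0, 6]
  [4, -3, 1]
A ⊗ B =
  [3, -5, 1]
  [5, -2, 2]
  [-1, -3, 1]

Apply the min-plus product entry-by-entry:
  C[0][0] = min over k of (A[0][0] + B[0][0] = 2 + 4 = 6, A[0][1] + B[1][0] = -5 + 8 = 3, A[0][2] + B[2][0] = 10 + 4 = 14) = 3 (attained at k = 1)
  C[0][1] = min over k of (A[0][0] + B[0][1] = 2 + 10 = 12, A[0][1] + B[1][1] = -5 + 0 = -5, A[0][2] + B[2][1] = 10 + -3 = 7) = -5 (attained at k = 1)
  C[0][2] = min over k of (A[0][0] + B[0][2] = 2 + 8 = 10, A[0][1] + B[1][2] = -5 + 6 = 1, A[0][2] + B[2][2] = 10 + 1 = 11) = 1 (attained at k = 1)
  C[1][0] = min over k of (A[1][0] + B[0][0] = 9 + 4 = 13, A[1][1] + B[1][0] = 10 + 8 = 18, A[1][2] + B[2][0] = 1 + 4 = 5) = 5 (attained at k = 2)
  C[1][1] = min over k of (A[1][0] + B[0][1] = 9 + 10 = 19, A[1][1] + B[1][1] = 10 + 0 = 10, A[1][2] + B[2][1] = 1 + -3 = -2) = -2 (attained at k = 2)
  C[1][2] = min over k of (A[1][0] + B[0][2] = 9 + 8 = 17, A[1][1] + B[1][2] = 10 + 6 = 16, A[1][2] + B[2][2] = 1 + 1 = 2) = 2 (attained at k = 2)
  C[2][0] = min over k of (A[2][0] + B[0][0] = -5 + 4 = -1, A[2][1] + B[1][0] = 5 + 8 = 13, A[2][2] + B[2][0] = 0 + 4 = 4) = -1 (attained at k = 0)
  C[2][1] = min over k of (A[2][0] + B[0][1] = -5 + 10 = 5, A[2][1] + B[1][1] = 5 + 0 = 5, A[2][2] + B[2][1] = 0 + -3 = -3) = -3 (attained at k = 2)
  C[2][2] = min over k of (A[2][0] + B[0][2] = -5 + 8 = 3, A[2][1] + B[1][2] = 5 + 6 = 11, A[2][2] + B[2][2] = 0 + 1 = 1) = 1 (attained at k = 2)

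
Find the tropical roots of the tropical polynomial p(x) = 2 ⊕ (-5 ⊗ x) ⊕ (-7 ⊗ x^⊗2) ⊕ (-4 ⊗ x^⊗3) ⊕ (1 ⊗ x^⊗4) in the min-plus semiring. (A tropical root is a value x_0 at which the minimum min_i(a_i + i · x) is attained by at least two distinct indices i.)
Roots: {-5, -3, 2, 7}

Each tropical root is a break point of the lower envelope of the lines y = a_i + i · x (there are 5 lines, with slopes 0, 1, ..., 4). Only the lines that attain the minimum somewhere contribute to roots; other lines are dominated. Here the surviving (envelope) indices are i = 4, i = 3, i = 2, i = 1, i = 0.
Intersections between consecutive envelope lines give the roots: for adjacent envelope indices i < j the intersection is x = (a_i − a_j) / (j − i). Reading off the sorted break points: {-5, -3, 2, 7}.
Verification: at each break x_0, at least two indices attain the minimum of min_i(a_i + i · x_0).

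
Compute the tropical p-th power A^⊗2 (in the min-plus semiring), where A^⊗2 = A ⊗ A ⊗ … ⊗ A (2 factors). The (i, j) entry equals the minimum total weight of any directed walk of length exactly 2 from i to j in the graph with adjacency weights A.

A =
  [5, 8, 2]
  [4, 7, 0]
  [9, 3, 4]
A^⊗2 =
  [10, 5, 6]
  [9, 3, 4]
  [7, 7, 3]

Each entry (A^⊗2)_ij equals the minimum over all length-2 walks i = v_0 → v_1 → … → v_2 = j of Σ_t A[v_t][v_{t+1}]. For example, for (i, j) = (0, 2) we minimise over 3 possible intermediate vertex sequences; the minimum is 6, attained along the walk 0 → 2 → 2.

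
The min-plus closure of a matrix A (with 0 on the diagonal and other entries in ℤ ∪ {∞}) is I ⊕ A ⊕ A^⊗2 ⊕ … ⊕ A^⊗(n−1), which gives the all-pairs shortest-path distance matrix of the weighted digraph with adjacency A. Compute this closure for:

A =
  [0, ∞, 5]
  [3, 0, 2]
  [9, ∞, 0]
Closure =
  [0, ∞, 5]
  [3, 0, 2]
  [9, ∞, 0]

This is the Floyd-Warshall all-pairs shortest-path computation. For each intermediate vertex k = 0, 1, …, 2, update dist[i][j] ← min(dist[i][j], dist[i][k] + dist[k][j]). The final matrix gives, for each (i, j), the minimum total weight of any directed path from i to j (possibly empty when i = j).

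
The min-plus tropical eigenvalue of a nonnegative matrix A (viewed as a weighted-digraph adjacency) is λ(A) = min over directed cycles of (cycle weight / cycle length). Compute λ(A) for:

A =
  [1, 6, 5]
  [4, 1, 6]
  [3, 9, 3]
λ(A) = 1

Enumerate directed cycles and compute their means (weight / length). Sample:
  cycle 0 → 0: weight = 1, length = 1, mean = 1/1 ≈ 1.000
  cycle 1 → 1: weight = 1, length = 1, mean = 1/1 ≈ 1.000
  cycle 2 → 2: weight = 3, length = 1, mean = 3/1 ≈ 3.000
  cycle 0 → 1 → 0: weight = 10, length = 2, mean = 10/2 ≈ 5.000
  cycle 0 → 2 → 0: weight = 8, length = 2, mean = 8/2 ≈ 4.000
  cycle 1 → 0 → 1: weight = 10, length = 2, mean = 10/2 ≈ 5.000
Minimum mean = 1.000, attained e.g. along the cycle 0 → 0 with weight 1 and length 1. So λ(A) = 1/1 = 1.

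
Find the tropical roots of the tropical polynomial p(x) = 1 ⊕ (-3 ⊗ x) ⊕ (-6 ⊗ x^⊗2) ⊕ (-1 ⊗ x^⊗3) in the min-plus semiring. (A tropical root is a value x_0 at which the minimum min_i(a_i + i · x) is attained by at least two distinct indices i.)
Roots: {-5, 3, 4}

Each tropical root is a break point of the lower envelope of the lines y = a_i + i · x (there are 4 lines, with slopes 0, 1, ..., 3). Only the lines that attain the minimum somewhere contribute to roots; other lines are dominated. Here the surviving (envelope) indices are i = 3, i = 2, i = 1, i = 0.
Intersections between consecutive envelope lines give the roots: for adjacent envelope indices i < j the intersection is x = (a_i − a_j) / (j − i). Reading off the sorted break points: {-5, 3, 4}.
Verification: at each break x_0, at least two indices attain the minimum of min_i(a_i + i · x_0).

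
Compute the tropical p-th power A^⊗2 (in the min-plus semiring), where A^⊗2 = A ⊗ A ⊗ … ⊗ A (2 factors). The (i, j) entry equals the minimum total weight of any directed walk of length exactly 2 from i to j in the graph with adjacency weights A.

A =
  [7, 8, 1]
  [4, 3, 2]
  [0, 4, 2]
A^⊗2 =
  [1, 5, 3]
  [2, 6, 4]
  [2, 6, 1]

Each entry (A^⊗2)_ij equals the minimum over all length-2 walks i = v_0 → v_1 → … → v_2 = j of Σ_t A[v_t][v_{t+1}]. For example, for (i, j) = (0, 2) we minimise over 3 possible intermediate vertex sequences; the minimum is 3, attained along the walk 0 → 2 → 2.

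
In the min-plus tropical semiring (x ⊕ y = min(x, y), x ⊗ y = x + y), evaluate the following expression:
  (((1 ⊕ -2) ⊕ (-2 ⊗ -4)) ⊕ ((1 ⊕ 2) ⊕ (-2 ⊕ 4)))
(((1 ⊕ -2) ⊕ (-2 ⊗ -4)) ⊕ ((1 ⊕ 2) ⊕ (-2 ⊕ 4))) = -6

Expand innermost to outermost. Recall ⊕ takes the minimum of its arguments and ⊗ takes their sum. Working out the expression (((1 ⊕ -2) ⊕ (-2 ⊗ -4)) ⊕ ((1 ⊕ 2) ⊕ (-2 ⊕ 4))) gives -6.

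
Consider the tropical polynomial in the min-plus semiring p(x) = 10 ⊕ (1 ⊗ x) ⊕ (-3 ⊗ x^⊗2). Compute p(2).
p(2) = 1

A tropical monomial a ⊗ x^⊗i evaluates to a + i · x. Evaluating each term at x = 2:
  Term 0 contributes 10 + 0 · 2 = 10
  Term 1 contributes 1 + 1 · 2 = 3
  Term 2 contributes -3 + 2 · 2 = 1
p(2) = ⊕ of these = min[10, 3, 1] = 1.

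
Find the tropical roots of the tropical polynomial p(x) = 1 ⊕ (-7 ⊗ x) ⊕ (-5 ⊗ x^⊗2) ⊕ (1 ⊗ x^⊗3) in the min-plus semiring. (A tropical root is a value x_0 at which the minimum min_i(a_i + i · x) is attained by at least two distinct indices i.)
Roots: {-6, -2, 8}

Each tropical root is a break point of the lower envelope of the lines y = a_i + i · x (there are 4 lines, with slopes 0, 1, ..., 3). Only the lines that attain the minimum somewhere contribute to roots; other lines are dominated. Here the surviving (envelope) indices are i = 3, i = 2, i = 1, i = 0.
Intersections between consecutive envelope lines give the roots: for adjacent envelope indices i < j the intersection is x = (a_i − a_j) / (j − i). Reading off the sorted break points: {-6, -2, 8}.
Verification: at each break x_0, at least two indices attain the minimum of min_i(a_i + i · x_0).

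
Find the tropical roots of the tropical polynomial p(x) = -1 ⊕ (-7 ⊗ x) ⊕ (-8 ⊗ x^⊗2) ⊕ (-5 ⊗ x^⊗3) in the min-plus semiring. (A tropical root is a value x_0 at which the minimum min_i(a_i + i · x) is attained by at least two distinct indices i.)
Roots: {-3, 1, 6}

Each tropical root is a break point of the lower envelope of the lines y = a_i + i · x (there are 4 lines, with slopes 0, 1, ..., 3). Only the lines that attain the minimum somewhere contribute to roots; other lines are dominated. Here the surviving (envelope) indices are i = 3, i = 2, i = 1, i = 0.
Intersections between consecutive envelope lines give the roots: for adjacent envelope indices i < j the intersection is x = (a_i − a_j) / (j − i). Reading off the sorted break points: {-3, 1, 6}.
Verification: at each break x_0, at least two indices attain the minimum of min_i(a_i + i · x_0).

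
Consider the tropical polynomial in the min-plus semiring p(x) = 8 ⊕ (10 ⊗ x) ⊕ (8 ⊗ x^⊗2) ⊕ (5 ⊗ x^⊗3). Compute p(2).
p(2) = 8

A tropical monomial a ⊗ x^⊗i evaluates to a + i · x. Evaluating each term at x = 2:
  Term 0 contributes 8 + 0 · 2 = 8
  Term 1 contributes 10 + 1 · 2 = 12
  Term 2 contributes 8 + 2 · 2 = 12
  Term 3 contributes 5 + 3 · 2 = 11
p(2) = ⊕ of these = min[8, 12, 12, 11] = 8.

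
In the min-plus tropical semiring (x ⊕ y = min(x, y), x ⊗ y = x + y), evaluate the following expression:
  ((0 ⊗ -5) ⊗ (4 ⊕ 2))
((0 ⊗ -5) ⊗ (4 ⊕ 2)) = -3

Expand innermost to outermost. Recall ⊕ takes the minimum of its arguments and ⊗ takes their sum. Working out the expression ((0 ⊗ -5) ⊗ (4 ⊕ 2)) gives -3.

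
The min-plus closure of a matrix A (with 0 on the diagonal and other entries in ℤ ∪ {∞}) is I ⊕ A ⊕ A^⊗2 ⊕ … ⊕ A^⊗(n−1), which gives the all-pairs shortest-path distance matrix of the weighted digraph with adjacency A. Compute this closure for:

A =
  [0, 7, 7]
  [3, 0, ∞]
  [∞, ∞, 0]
Closure =
  [0, 7, 7]
  [3, 0, 10]
  [∞, ∞, 0]

This is the Floyd-Warshall all-pairs shortest-path computation. For each intermediate vertex k = 0, 1, …, 2, update dist[i][j] ← min(dist[i][j], dist[i][k] + dist[k][j]). The final matrix gives, for each (i, j), the minimum total weight of any directed path from i to j (possibly empty when i = j).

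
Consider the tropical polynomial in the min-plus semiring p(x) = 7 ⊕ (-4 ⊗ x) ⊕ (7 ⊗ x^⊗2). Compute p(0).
p(0) = -4

A tropical monomial a ⊗ x^⊗i evaluates to a + i · x. Evaluating each term at x = 0:
  Term 0 contributes 7 + 0 · 0 = 7
  Term 1 contributes -4 + 1 · 0 = -4
  Term 2 contributes 7 + 2 · 0 = 7
p(0) = ⊕ of these = min[7, -4, 7] = -4.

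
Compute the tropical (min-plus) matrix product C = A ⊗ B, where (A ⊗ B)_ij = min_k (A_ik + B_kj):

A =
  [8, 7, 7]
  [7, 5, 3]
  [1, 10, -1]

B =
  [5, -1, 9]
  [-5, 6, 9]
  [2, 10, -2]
A ⊗ B =
  [2, 7, 5]
  [0, 6, 1]
  [1, 0, -3]

Apply the min-plus product entry-by-entry:
  C[0][0] = min over k of (A[0][0] + B[0][0] = 8 + 5 = 13, A[0][1] + B[1][0] = 7 + -5 = 2, A[0][2] + B[2][0] = 7 + 2 = 9) = 2 (attained at k = 1)
  C[0][1] = min over k of (A[0][0] + B[0][1] = 8 + -1 = 7, A[0][1] + B[1][1] = 7 + 6 = 13, A[0][2] + B[2][1] = 7 + 10 = 17) = 7 (attained at k = 0)
  C[0][2] = min over k of (A[0][0] + B[0][2] = 8 + 9 = 17, A[0][1] + B[1][2] = 7 + 9 = 16, A[0][2] + B[2][2] = 7 + -2 = 5) = 5 (attained at k = 2)
  C[1][0] = min over k of (A[1][0] + B[0][0] = 7 + 5 = 12, A[1][1] + B[1][0] = 5 + -5 = 0, A[1][2] + B[2][0] = 3 + 2 = 5) = 0 (attained at k = 1)
  C[1][1] = min over k of (A[1][0] + B[0][1] = 7 + -1 = 6, A[1][1] + B[1][1] = 5 + 6 = 11, A[1][2] + B[2][1] = 3 + 10 = 13) = 6 (attained at k = 0)
  C[1][2] = min over k of (A[1][0] + B[0][2] = 7 + 9 = 16, A[1][1] + B[1][2] = 5 + 9 = 14, A[1][2] + B[2][2] = 3 + -2 = 1) = 1 (attained at k = 2)
  C[2][0] = min over k of (A[2][0] + B[0][0] = 1 + 5 = 6, A[2][1] + B[1][0] = 10 + -5 = 5, A[2][2] + B[2][0] = -1 + 2 = 1) = 1 (attained at k = 2)
  C[2][1] = min over k of (A[2][0] + B[0][1] = 1 + -1 = 0, A[2][1] + B[1][1] = 10 + 6 = 16, A[2][2] + B[2][1] = -1 + 10 = 9) = 0 (attained at k = 0)
  C[2][2] = min over k of (A[2][0] + B[0][2] = 1 + 9 = 10, A[2][1] + B[1][2] = 10 + 9 = 19, A[2][2] + B[2][2] = -1 + -2 = -3) = -3 (attained at k = 2)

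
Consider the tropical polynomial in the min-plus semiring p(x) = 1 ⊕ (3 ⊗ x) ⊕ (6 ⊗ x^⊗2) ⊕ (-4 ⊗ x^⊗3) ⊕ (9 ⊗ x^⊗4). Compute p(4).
p(4) = 1

A tropical monomial a ⊗ x^⊗i evaluates to a + i · x. Evaluating each term at x = 4:
  Term 0 contributes 1 + 0 · 4 = 1
  Term 1 contributes 3 + 1 · 4 = 7
  Term 2 contributes 6 + 2 · 4 = 14
  Term 3 contributes -4 + 3 · 4 = 8
  Term 4 contributes 9 + 4 · 4 = 25
p(4) = ⊕ of these = min[1, 7, 14, 8, 25] = 1.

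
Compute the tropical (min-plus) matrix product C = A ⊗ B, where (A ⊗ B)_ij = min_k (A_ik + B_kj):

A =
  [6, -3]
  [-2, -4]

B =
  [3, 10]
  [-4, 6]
A ⊗ B =
  [-7, 3]
  [-8, 2]

Apply the min-plus product entry-by-entry:
  C[0][0] = min over k of (A[0][0] + B[0][0] = 6 + 3 = 9, A[0][1] + B[1][0] = -3 + -4 = -7) = -7 (attained at k = 1)
  C[0][1] = min over k of (A[0][0] + B[0][1] = 6 + 10 = 16, A[0][1] + B[1][1] = -3 + 6 = 3) = 3 (attained at k = 1)
  C[1][0] = min over k of (A[1][0] + B[0][0] = -2 + 3 = 1, A[1][1] + B[1][0] = -4 + -4 = -8) = -8 (attained at k = 1)
  C[1][1] = min over k of (A[1][0] + B[0][1] = -2 + 10 = 8, A[1][1] + B[1][1] = -4 + 6 = 2) = 2 (attained at k = 1)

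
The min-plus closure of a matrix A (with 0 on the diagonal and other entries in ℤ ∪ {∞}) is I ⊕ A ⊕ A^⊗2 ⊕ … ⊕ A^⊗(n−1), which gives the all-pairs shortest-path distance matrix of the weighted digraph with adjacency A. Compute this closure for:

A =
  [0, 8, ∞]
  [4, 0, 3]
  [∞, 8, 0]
Closure =
  [0, 8, 11]
  [4, 0, 3]
  [12, 8, 0]

This is the Floyd-Warshall all-pairs shortest-path computation. For each intermediate vertex k = 0, 1, …, 2, update dist[i][j] ← min(dist[i][j], dist[i][k] + dist[k][j]). The final matrix gives, for each (i, j), the minimum total weight of any directed path from i to j (possibly empty when i = j).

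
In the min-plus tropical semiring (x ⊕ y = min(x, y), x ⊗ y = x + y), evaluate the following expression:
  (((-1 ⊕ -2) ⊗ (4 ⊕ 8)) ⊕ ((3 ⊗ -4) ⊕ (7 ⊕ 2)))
(((-1 ⊕ -2) ⊗ (4 ⊕ 8)) ⊕ ((3 ⊗ -4) ⊕ (7 ⊕ 2))) = -1

Expand innermost to outermost. Recall ⊕ takes the minimum of its arguments and ⊗ takes their sum. Working out the expression (((-1 ⊕ -2) ⊗ (4 ⊕ 8)) ⊕ ((3 ⊗ -4) ⊕ (7 ⊕ 2))) gives -1.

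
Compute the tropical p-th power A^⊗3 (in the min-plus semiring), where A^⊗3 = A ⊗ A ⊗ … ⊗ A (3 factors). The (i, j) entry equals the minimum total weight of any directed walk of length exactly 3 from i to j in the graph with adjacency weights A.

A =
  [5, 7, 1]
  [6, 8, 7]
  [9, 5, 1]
A^⊗3 =
  [11, 7, 3]
  [16, 12, 8]
  [11, 7, 3]

Each entry (A^⊗3)_ij equals the minimum over all length-3 walks i = v_0 → v_1 → … → v_3 = j of Σ_t A[v_t][v_{t+1}]. For example, for (i, j) = (0, 2) we minimise over 9 possible intermediate vertex sequences; the minimum is 3, attained along the walk 0 → 2 → 2 → 2.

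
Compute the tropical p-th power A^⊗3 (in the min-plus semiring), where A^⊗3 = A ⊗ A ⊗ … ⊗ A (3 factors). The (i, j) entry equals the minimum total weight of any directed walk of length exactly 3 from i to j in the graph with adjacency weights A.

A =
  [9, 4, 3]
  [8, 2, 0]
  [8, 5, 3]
A^⊗3 =
  [12, 8, 6]
  [10, 6, 4]
  [13, 9, 7]

Each entry (A^⊗3)_ij equals the minimum over all length-3 walks i = v_0 → v_1 → … → v_3 = j of Σ_t A[v_t][v_{t+1}]. For example, for (i, j) = (0, 2) we minimise over 9 possible intermediate vertex sequences; the minimum is 6, attained along the walk 0 → 1 → 1 → 2.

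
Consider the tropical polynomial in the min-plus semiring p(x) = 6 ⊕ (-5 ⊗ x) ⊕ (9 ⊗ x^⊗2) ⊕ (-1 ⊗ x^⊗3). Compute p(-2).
p(-2) = -7

A tropical monomial a ⊗ x^⊗i evaluates to a + i · x. Evaluating each term at x = -2:
  Term 0 contributes 6 + 0 · -2 = 6
  Term 1 contributes -5 + 1 · -2 = -7
  Term 2 contributes 9 + 2 · -2 = 5
  Term 3 contributes -1 + 3 · -2 = -7
p(-2) = ⊕ of these = min[6, -7, 5, -7] = -7.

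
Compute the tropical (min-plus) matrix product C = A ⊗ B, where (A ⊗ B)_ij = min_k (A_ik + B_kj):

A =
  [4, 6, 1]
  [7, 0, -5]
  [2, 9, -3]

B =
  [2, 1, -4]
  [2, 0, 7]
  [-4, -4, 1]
A ⊗ B =
  [-3, -3, 0]
  [-9, -9, -4]
  [-7, -7, -2]

Apply the min-plus product entry-by-entry:
  C[0][0] = min over k of (A[0][0] + B[0][0] = 4 + 2 = 6, A[0][1] + B[1][0] = 6 + 2 = 8, A[0][2] + B[2][0] = 1 + -4 = -3) = -3 (attained at k = 2)
  C[0][1] = min over k of (A[0][0] + B[0][1] = 4 + 1 = 5, A[0][1] + B[1][1] = 6 + 0 = 6, A[0][2] + B[2][1] = 1 + -4 = -3) = -3 (attained at k = 2)
  C[0][2] = min over k of (A[0][0] + B[0][2] = 4 + -4 = 0, A[0][1] + B[1][2] = 6 + 7 = 13, A[0][2] + B[2][2] = 1 + 1 = 2) = 0 (attained at k = 0)
  C[1][0] = min over k of (A[1][0] + B[0][0] = 7 + 2 = 9, A[1][1] + B[1][0] = 0 + 2 = 2, A[1][2] + B[2][0] = -5 + -4 = -9) = -9 (attained at k = 2)
  C[1][1] = min over k of (A[1][0] + B[0][1] = 7 + 1 = 8, A[1][1] + B[1][1] = 0 + 0 = 0, A[1][2] + B[2][1] = -5 + -4 = -9) = -9 (attained at k = 2)
  C[1][2] = min over k of (A[1][0] + B[0][2] = 7 + -4 = 3, A[1][1] + B[1][2] = 0 + 7 = 7, A[1][2] + B[2][2] = -5 + 1 = -4) = -4 (attained at k = 2)
  C[2][0] = min over k of (A[2][0] + B[0][0] = 2 + 2 = 4, A[2][1] + B[1][0] = 9 + 2 = 11, A[2][2] + B[2][0] = -3 + -4 = -7) = -7 (attained at k = 2)
  C[2][1] = min over k of (A[2][0] + B[0][1] = 2 + 1 = 3, A[2][1] + B[1][1] = 9 + 0 = 9, A[2][2] + B[2][1] = -3 + -4 = -7) = -7 (attained at k = 2)
  C[2][2] = min over k of (A[2][0] + B[0][2] = 2 + -4 = -2, A[2][1] + B[1][2] = 9 + 7 = 16, A[2][2] + B[2][2] = -3 + 1 = -2) = -2 (attained at k = 0)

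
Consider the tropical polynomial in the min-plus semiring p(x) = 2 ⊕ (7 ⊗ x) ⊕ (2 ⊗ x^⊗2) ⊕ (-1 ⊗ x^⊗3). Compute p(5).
p(5) = 2

A tropical monomial a ⊗ x^⊗i evaluates to a + i · x. Evaluating each term at x = 5:
  Term 0 contributes 2 + 0 · 5 = 2
  Term 1 contributes 7 + 1 · 5 = 12
  Term 2 contributes 2 + 2 · 5 = 12
  Term 3 contributes -1 + 3 · 5 = 14
p(5) = ⊕ of these = min[2, 12, 12, 14] = 2.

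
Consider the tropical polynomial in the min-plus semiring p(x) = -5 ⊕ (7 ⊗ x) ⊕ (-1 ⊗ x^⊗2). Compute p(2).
p(2) = -5

A tropical monomial a ⊗ x^⊗i evaluates to a + i · x. Evaluating each term at x = 2:
  Term 0 contributes -5 + 0 · 2 = -5
  Term 1 contributes 7 + 1 · 2 = 9
  Term 2 contributes -1 + 2 · 2 = 3
p(2) = ⊕ of these = min[-5, 9, 3] = -5.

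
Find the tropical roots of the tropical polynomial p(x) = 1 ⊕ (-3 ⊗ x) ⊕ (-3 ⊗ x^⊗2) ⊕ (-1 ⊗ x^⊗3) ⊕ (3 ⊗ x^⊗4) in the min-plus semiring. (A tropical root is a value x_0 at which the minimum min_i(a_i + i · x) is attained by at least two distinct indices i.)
Roots: {-4, -2, 0, 4}

Each tropical root is a break point of the lower envelope of the lines y = a_i + i · x (there are 5 lines, with slopes 0, 1, ..., 4). Only the lines that attain the minimum somewhere contribute to roots; other lines are dominated. Here the surviving (envelope) indices are i = 4, i = 3, i = 2, i = 1, i = 0.
Intersections between consecutive envelope lines give the roots: for adjacent envelope indices i < j the intersection is x = (a_i − a_j) / (j − i). Reading off the sorted break points: {-4, -2, 0, 4}.
Verification: at each break x_0, at least two indices attain the minimum of min_i(a_i + i · x_0).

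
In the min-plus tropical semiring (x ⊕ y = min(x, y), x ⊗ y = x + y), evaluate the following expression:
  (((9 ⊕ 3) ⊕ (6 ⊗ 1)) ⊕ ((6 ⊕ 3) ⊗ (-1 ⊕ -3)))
(((9 ⊕ 3) ⊕ (6 ⊗ 1)) ⊕ ((6 ⊕ 3) ⊗ (-1 ⊕ -3))) = 0

Expand innermost to outermost. Recall ⊕ takes the minimum of its arguments and ⊗ takes their sum. Working out the expression (((9 ⊕ 3) ⊕ (6 ⊗ 1)) ⊕ ((6 ⊕ 3) ⊗ (-1 ⊕ -3))) gives 0.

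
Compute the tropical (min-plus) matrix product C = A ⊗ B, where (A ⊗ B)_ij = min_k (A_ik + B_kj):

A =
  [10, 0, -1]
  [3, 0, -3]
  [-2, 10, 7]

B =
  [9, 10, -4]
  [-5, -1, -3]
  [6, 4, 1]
A ⊗ B =
  [-5, -1, -3]
  [-5, -1, -3]
  [5, 8, -6]

Apply the min-plus product entry-by-entry:
  C[0][0] = min over k of (A[0][0] + B[0][0] = 10 + 9 = 19, A[0][1] + B[1][0] = 0 + -5 = -5, A[0][2] + B[2][0] = -1 + 6 = 5) = -5 (attained at k = 1)
  C[0][1] = min over k of (A[0][0] + B[0][1] = 10 + 10 = 20, A[0][1] + B[1][1] = 0 + -1 = -1, A[0][2] + B[2][1] = -1 + 4 = 3) = -1 (attained at k = 1)
  C[0][2] = min over k of (A[0][0] + B[0][2] = 10 + -4 = 6, A[0][1] + B[1][2] = 0 + -3 = -3, A[0][2] + B[2][2] = -1 + 1 = 0) = -3 (attained at k = 1)
  C[1][0] = min over k of (A[1][0] + B[0][0] = 3 + 9 = 12, A[1][1] + B[1][0] = 0 + -5 = -5, A[1][2] + B[2][0] = -3 + 6 = 3) = -5 (attained at k = 1)
  C[1][1] = min over k of (A[1][0] + B[0][1] = 3 + 10 = 13, A[1][1] + B[1][1] = 0 + -1 = -1, A[1][2] + B[2][1] = -3 + 4 = 1) = -1 (attained at k = 1)
  C[1][2] = min over k of (A[1][0] + B[0][2] = 3 + -4 = -1, A[1][1] + B[1][2] = 0 + -3 = -3, A[1][2] + B[2][2] = -3 + 1 = -2) = -3 (attained at k = 1)
  C[2][0] = min over k of (A[2][0] + B[0][0] = -2 + 9 = 7, A[2][1] + B[1][0] = 10 + -5 = 5, A[2][2] + B[2][0] = 7 + 6 = 13) = 5 (attained at k = 1)
  C[2][1] = min over k of (A[2][0] + B[0][1] = -2 + 10 = 8, A[2][1] + B[1][1] = 10 + -1 = 9, A[2][2] + B[2][1] = 7 + 4 = 11) = 8 (attained at k = 0)
  C[2][2] = min over k of (A[2][0] + B[0][2] = -2 + -4 = -6, A[2][1] + B[1][2] = 10 + -3 = 7, A[2][2] + B[2][2] = 7 + 1 = 8) = -6 (attained at k = 0)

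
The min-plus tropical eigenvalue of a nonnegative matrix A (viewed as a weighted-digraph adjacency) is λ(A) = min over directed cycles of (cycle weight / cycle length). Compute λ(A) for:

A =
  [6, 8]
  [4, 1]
λ(A) = 1

Enumerate directed cycles and compute their means (weight / length). Sample:
  cycle 0 → 0: weight = 6, length = 1, mean = 6/1 ≈ 6.000
  cycle 1 → 1: weight = 1, length = 1, mean = 1/1 ≈ 1.000
  cycle 0 → 1 → 0: weight = 12, length = 2, mean = 12/2 ≈ 6.000
  cycle 1 → 0 → 1: weight = 12, length = 2, mean = 12/2 ≈ 6.000
Minimum mean = 1.000, attained e.g. along the cycle 1 → 1 with weight 1 and length 1. So λ(A) = 1/1 = 1.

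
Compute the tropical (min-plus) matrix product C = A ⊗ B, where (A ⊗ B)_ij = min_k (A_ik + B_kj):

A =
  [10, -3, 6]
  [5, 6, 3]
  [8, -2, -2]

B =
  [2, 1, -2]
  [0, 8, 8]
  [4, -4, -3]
A ⊗ B =
  [-3, 2, 3]
  [6, -1, 0]
  [-2, -6, -5]

Apply the min-plus product entry-by-entry:
  C[0][0] = min over k of (A[0][0] + B[0][0] = 10 + 2 = 12, A[0][1] + B[1][0] = -3 + 0 = -3, A[0][2] + B[2][0] = 6 + 4 = 10) = -3 (attained at k = 1)
  C[0][1] = min over k of (A[0][0] + B[0][1] = 10 + 1 = 11, A[0][1] + B[1][1] = -3 + 8 = 5, A[0][2] + B[2][1] = 6 + -4 = 2) = 2 (attained at k = 2)
  C[0][2] = min over k of (A[0][0] + B[0][2] = 10 + -2 = 8, A[0][1] + B[1][2] = -3 + 8 = 5, A[0][2] + B[2][2] = 6 + -3 = 3) = 3 (attained at k = 2)
  C[1][0] = min over k of (A[1][0] + B[0][0] = 5 + 2 = 7, A[1][1] + B[1][0] = 6 + 0 = 6, A[1][2] + B[2][0] = 3 + 4 = 7) = 6 (attained at k = 1)
  C[1][1] = min over k of (A[1][0] + B[0][1] = 5 + 1 = 6, A[1][1] + B[1][1] = 6 + 8 = 14, A[1][2] + B[2][1] = 3 + -4 = -1) = -1 (attained at k = 2)
  C[1][2] = min over k of (A[1][0] + B[0][2] = 5 + -2 = 3, A[1][1] + B[1][2] = 6 + 8 = 14, A[1][2] + B[2][2] = 3 + -3 = 0) = 0 (attained at k = 2)
  C[2][0] = min over k of (A[2][0] + B[0][0] = 8 + 2 = 10, A[2][1] + B[1][0] = -2 + 0 = -2, A[2][2] + B[2][0] = -2 + 4 = 2) = -2 (attained at k = 1)
  C[2][1] = min over k of (A[2][0] + B[0][1] = 8 + 1 = 9, A[2][1] + B[1][1] = -2 + 8 = 6, A[2][2] + B[2][1] = -2 + -4 = -6) = -6 (attained at k = 2)
  C[2][2] = min over k of (A[2][0] + B[0][2] = 8 + -2 = 6, A[2][1] + B[1][2] = -2 + 8 = 6, A[2][2] + B[2][2] = -2 + -3 = -5) = -5 (attained at k = 2)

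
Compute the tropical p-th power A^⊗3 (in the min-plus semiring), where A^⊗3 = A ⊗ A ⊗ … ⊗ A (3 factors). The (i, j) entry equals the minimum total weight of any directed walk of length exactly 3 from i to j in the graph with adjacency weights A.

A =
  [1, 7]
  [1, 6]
A^⊗3 =
  [3, 9]
  [3, 9]

Each entry (A^⊗3)_ij equals the minimum over all length-3 walks i = v_0 → v_1 → … → v_3 = j of Σ_t A[v_t][v_{t+1}]. For example, for (i, j) = (0, 1) we minimise over 4 possible intermediate vertex sequences; the minimum is 9, attained along the walk 0 → 0 → 0 → 1.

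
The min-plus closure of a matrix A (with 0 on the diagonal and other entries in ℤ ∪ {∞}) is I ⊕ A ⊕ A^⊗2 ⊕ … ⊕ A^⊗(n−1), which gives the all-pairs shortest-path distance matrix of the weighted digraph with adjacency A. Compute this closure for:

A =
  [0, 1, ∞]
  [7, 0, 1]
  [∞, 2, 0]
Closure =
  [0, 1, 2]
  [7, 0, 1]
  [9, 2, 0]

This is the Floyd-Warshall all-pairs shortest-path computation. For each intermediate vertex k = 0, 1, …, 2, update dist[i][j] ← min(dist[i][j], dist[i][k] + dist[k][j]). The final matrix gives, for each (i, j), the minimum total weight of any directed path from i to j (possibly empty when i = j).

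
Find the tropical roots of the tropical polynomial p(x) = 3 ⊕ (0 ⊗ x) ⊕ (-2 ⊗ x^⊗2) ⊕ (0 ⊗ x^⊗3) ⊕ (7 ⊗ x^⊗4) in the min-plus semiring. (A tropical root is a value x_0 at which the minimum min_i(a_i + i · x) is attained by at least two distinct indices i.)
Roots: {-7, -2, 2, 3}

Each tropical root is a break point of the lower envelope of the lines y = a_i + i · x (there are 5 lines, with slopes 0, 1, ..., 4). Only the lines that attain the minimum somewhere contribute to roots; other lines are dominated. Here the surviving (envelope) indices are i = 4, i = 3, i = 2, i = 1, i = 0.
Intersections between consecutive envelope lines give the roots: for adjacent envelope indices i < j the intersection is x = (a_i − a_j) / (j − i). Reading off the sorted break points: {-7, -2, 2, 3}.
Verification: at each break x_0, at least two indices attain the minimum of min_i(a_i + i · x_0).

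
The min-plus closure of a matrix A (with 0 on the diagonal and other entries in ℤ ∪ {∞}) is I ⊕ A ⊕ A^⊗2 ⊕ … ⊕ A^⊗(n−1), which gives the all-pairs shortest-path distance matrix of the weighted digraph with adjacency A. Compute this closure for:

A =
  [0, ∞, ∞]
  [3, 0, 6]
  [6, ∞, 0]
Closure =
  [0, ∞, ∞]
  [3, 0, 6]
  [6, ∞, 0]

This is the Floyd-Warshall all-pairs shortest-path computation. For each intermediate vertex k = 0, 1, …, 2, update dist[i][j] ← min(dist[i][j], dist[i][k] + dist[k][j]). The final matrix gives, for each (i, j), the minimum total weight of any directed path from i to j (possibly empty when i = j).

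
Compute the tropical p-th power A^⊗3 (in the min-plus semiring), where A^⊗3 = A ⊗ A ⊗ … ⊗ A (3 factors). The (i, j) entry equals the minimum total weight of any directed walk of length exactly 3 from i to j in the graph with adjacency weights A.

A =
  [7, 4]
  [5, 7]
A^⊗3 =
  [16, 13]
  [14, 16]

Each entry (A^⊗3)_ij equals the minimum over all length-3 walks i = v_0 → v_1 → … → v_3 = j of Σ_t A[v_t][v_{t+1}]. For example, for (i, j) = (0, 1) we minimise over 4 possible intermediate vertex sequences; the minimum is 13, attained along the walk 0 → 1 → 0 → 1.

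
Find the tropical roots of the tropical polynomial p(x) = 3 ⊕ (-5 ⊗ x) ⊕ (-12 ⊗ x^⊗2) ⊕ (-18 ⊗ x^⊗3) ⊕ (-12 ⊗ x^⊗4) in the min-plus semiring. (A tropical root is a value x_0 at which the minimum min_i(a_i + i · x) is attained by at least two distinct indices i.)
Roots: {-6, 6, 7, 8}

Each tropical root is a break point of the lower envelope of the lines y = a_i + i · x (there are 5 lines, with slopes 0, 1, ..., 4). Only the lines that attain the minimum somewhere contribute to roots; other lines are dominated. Here the surviving (envelope) indices are i = 4, i = 3, i = 2, i = 1, i = 0.
Intersections between consecutive envelope lines give the roots: for adjacent envelope indices i < j the intersection is x = (a_i − a_j) / (j − i). Reading off the sorted break points: {-6, 6, 7, 8}.
Verification: at each break x_0, at least two indices attain the minimum of min_i(a_i + i · x_0).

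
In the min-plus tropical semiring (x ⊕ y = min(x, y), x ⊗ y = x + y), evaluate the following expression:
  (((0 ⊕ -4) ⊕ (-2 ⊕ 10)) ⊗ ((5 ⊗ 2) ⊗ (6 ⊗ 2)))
(((0 ⊕ -4) ⊕ (-2 ⊕ 10)) ⊗ ((5 ⊗ 2) ⊗ (6 ⊗ 2))) = 11

Expand innermost to outermost. Recall ⊕ takes the minimum of its arguments and ⊗ takes their sum. Working out the expression (((0 ⊕ -4) ⊕ (-2 ⊕ 10)) ⊗ ((5 ⊗ 2) ⊗ (6 ⊗ 2))) gives 11.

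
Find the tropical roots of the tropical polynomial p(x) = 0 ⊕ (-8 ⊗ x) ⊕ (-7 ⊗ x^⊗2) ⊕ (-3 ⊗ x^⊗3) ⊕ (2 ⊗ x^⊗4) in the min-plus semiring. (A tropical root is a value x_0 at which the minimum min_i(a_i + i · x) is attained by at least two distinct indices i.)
Roots: {-5, -4, -1, 8}

Each tropical root is a break point of the lower envelope of the lines y = a_i + i · x (there are 5 lines, with slopes 0, 1, ..., 4). Only the lines that attain the minimum somewhere contribute to roots; other lines are dominated. Here the surviving (envelope) indices are i = 4, i = 3, i = 2, i = 1, i = 0.
Intersections between consecutive envelope lines give the roots: for adjacent envelope indices i < j the intersection is x = (a_i − a_j) / (j − i). Reading off the sorted break points: {-5, -4, -1, 8}.
Verification: at each break x_0, at least two indices attain the minimum of min_i(a_i + i · x_0).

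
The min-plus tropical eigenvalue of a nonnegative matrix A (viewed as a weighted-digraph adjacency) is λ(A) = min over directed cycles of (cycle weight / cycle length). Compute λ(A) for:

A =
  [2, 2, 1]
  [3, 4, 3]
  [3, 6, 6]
λ(A) = 2

Enumerate directed cycles and compute their means (weight / length). Sample:
  cycle 0 → 0: weight = 2, length = 1, mean = 2/1 ≈ 2.000
  cycle 1 → 1: weight = 4, length = 1, mean = 4/1 ≈ 4.000
  cycle 2 → 2: weight = 6, length = 1, mean = 6/1 ≈ 6.000
  cycle 0 → 1 → 0: weight = 5, length = 2, mean = 5/2 ≈ 2.500
  cycle 0 → 2 → 0: weight = 4, length = 2, mean = 4/2 ≈ 2.000
  cycle 1 → 0 → 1: weight = 5, length = 2, mean = 5/2 ≈ 2.500
Minimum mean = 2.000, attained e.g. along the cycle 0 → 0 with weight 2 and length 1. So λ(A) = 2/1 = 2.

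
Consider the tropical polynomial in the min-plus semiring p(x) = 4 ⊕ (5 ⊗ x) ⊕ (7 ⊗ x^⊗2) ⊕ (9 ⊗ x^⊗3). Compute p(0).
p(0) = 4

A tropical monomial a ⊗ x^⊗i evaluates to a + i · x. Evaluating each term at x = 0:
  Term 0 contributes 4 + 0 · 0 = 4
  Term 1 contributes 5 + 1 · 0 = 5
  Term 2 contributes 7 + 2 · 0 = 7
  Term 3 contributes 9 + 3 · 0 = 9
p(0) = ⊕ of these = min[4, 5, 7, 9] = 4.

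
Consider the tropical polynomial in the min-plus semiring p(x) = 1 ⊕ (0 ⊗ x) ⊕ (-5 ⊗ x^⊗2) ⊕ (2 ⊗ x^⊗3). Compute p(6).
p(6) = 1

A tropical monomial a ⊗ x^⊗i evaluates to a + i · x. Evaluating each term at x = 6:
  Term 0 contributes 1 + 0 · 6 = 1
  Term 1 contributes 0 + 1 · 6 = 6
  Term 2 contributes -5 + 2 · 6 = 7
  Term 3 contributes 2 + 3 · 6 = 20
p(6) = ⊕ of these = min[1, 6, 7, 20] = 1.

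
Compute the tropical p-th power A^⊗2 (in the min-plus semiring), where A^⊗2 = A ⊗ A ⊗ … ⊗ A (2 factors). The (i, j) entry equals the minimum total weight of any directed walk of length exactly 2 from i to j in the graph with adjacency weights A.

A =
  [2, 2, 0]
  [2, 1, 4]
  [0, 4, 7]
A^⊗2 =
  [0, 3, 2]
  [3, 2, 2]
  [2, 2, 0]

Each entry (A^⊗2)_ij equals the minimum over all length-2 walks i = v_0 → v_1 → … → v_2 = j of Σ_t A[v_t][v_{t+1}]. For example, for (i, j) = (0, 2) we minimise over 3 possible intermediate vertex sequences; the minimum is 2, attained along the walk 0 → 0 → 2.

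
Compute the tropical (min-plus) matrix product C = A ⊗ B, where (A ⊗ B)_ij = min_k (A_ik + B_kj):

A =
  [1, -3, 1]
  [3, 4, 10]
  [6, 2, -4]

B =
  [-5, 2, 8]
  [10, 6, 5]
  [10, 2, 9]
A ⊗ B =
  [-4, 3, 2]
  [-2, 5, 9]
  [1, -2, 5]

Apply the min-plus product entry-by-entry:
  C[0][0] = min over k of (A[0][0] + B[0][0] = 1 + -5 = -4, A[0][1] + B[1][0] = -3 + 10 = 7, A[0][2] + B[2][0] = 1 + 10 = 11) = -4 (attained at k = 0)
  C[0][1] = min over k of (A[0][0] + B[0][1] = 1 + 2 = 3, A[0][1] + B[1][1] = -3 + 6 = 3, A[0][2] + B[2][1] = 1 + 2 = 3) = 3 (attained at k = 0)
  C[0][2] = min over k of (A[0][0] + B[0][2] = 1 + 8 = 9, A[0][1] + B[1][2] = -3 + 5 = 2, A[0][2] + B[2][2] = 1 + 9 = 10) = 2 (attained at k = 1)
  C[1][0] = min over k of (A[1][0] + B[0][0] = 3 + -5 = -2, A[1][1] + B[1][0] = 4 + 10 = 14, A[1][2] + B[2][0] = 10 + 10 = 20) = -2 (attained at k = 0)
  C[1][1] = min over k of (A[1][0] + B[0][1] = 3 + 2 = 5, A[1][1] + B[1][1] = 4 + 6 = 10, A[1][2] + B[2][1] = 10 + 2 = 12) = 5 (attained at k = 0)
  C[1][2] = min over k of (A[1][0] + B[0][2] = 3 + 8 = 11, A[1][1] + B[1][2] = 4 + 5 = 9, A[1][2] + B[2][2] = 10 + 9 = 19) = 9 (attained at k = 1)
  C[2][0] = min over k of (A[2][0] + B[0][0] = 6 + -5 = 1, A[2][1] + B[1][0] = 2 + 10 = 12, A[2][2] + B[2][0] = -4 + 10 = 6) = 1 (attained at k = 0)
  C[2][1] = min over k of (A[2][0] + B[0][1] = 6 + 2 = 8, A[2][1] + B[1][1] = 2 + 6 = 8, A[2][2] + B[2][1] = -4 + 2 = -2) = -2 (attained at k = 2)
  C[2][2] = min over k of (A[2][0] + B[0][2] = 6 + 8 = 14, A[2][1] + B[1][2] = 2 + 5 = 7, A[2][2] + B[2][2] = -4 + 9 = 5) = 5 (attained at k = 2)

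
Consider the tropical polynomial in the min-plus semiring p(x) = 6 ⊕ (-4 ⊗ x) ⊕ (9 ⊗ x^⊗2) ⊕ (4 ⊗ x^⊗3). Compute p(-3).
p(-3) = -7

A tropical monomial a ⊗ x^⊗i evaluates to a + i · x. Evaluating each term at x = -3:
  Term 0 contributes 6 + 0 · -3 = 6
  Term 1 contributes -4 + 1 · -3 = -7
  Term 2 contributes 9 + 2 · -3 = 3
  Term 3 contributes 4 + 3 · -3 = -5
p(-3) = ⊕ of these = min[6, -7, 3, -5] = -7.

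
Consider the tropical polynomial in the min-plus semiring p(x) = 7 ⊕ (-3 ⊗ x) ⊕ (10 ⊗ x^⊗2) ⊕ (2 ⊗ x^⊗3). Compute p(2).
p(2) = -1

A tropical monomial a ⊗ x^⊗i evaluates to a + i · x. Evaluating each term at x = 2:
  Term 0 contributes 7 + 0 · 2 = 7
  Term 1 contributes -3 + 1 · 2 = -1
  Term 2 contributes 10 + 2 · 2 = 14
  Term 3 contributes 2 + 3 · 2 = 8
p(2) = ⊕ of these = min[7, -1, 14, 8] = -1.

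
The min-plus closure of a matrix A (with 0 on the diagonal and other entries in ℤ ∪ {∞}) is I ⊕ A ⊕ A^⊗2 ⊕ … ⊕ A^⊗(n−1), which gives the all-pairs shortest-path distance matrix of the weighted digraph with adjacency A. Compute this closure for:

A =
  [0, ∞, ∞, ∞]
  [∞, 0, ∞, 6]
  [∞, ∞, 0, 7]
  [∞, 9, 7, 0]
Closure =
  [0, ∞, ∞, ∞]
  [∞, 0, 13, 6]
  [∞, 16, 0, 7]
  [∞, 9, 7, 0]

This is the Floyd-Warshall all-pairs shortest-path computation. For each intermediate vertex k = 0, 1, …, 3, update dist[i][j] ← min(dist[i][j], dist[i][k] + dist[k][j]). The final matrix gives, for each (i, j), the minimum total weight of any directed path from i to j (possibly empty when i = j).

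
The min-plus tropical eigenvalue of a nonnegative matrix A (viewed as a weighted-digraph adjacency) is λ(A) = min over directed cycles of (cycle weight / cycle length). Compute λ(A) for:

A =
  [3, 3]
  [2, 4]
λ(A) = 5/2

Enumerate directed cycles and compute their means (weight / length). Sample:
  cycle 0 → 0: weight = 3, length = 1, mean = 3/1 ≈ 3.000
  cycle 1 → 1: weight = 4, length = 1, mean = 4/1 ≈ 4.000
  cycle 0 → 1 → 0: weight = 5, length = 2, mean = 5/2 ≈ 2.500
  cycle 1 → 0 → 1: weight = 5, length = 2, mean = 5/2 ≈ 2.500
Minimum mean = 2.500, attained e.g. along the cycle 0 → 1 → 0 with weight 5 and length 2. So λ(A) = 5/2 = 5/2.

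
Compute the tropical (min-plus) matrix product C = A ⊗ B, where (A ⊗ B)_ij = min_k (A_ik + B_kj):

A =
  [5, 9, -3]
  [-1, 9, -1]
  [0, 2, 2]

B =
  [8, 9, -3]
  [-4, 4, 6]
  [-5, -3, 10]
A ⊗ B =
  [-8, -6, 2]
  [-6, -4, -4]
  [-3, -1, -3]

Apply the min-plus product entry-by-entry:
  C[0][0] = min over k of (A[0][0] + B[0][0] = 5 + 8 = 13, A[0][1] + B[1][0] = 9 + -4 = 5, A[0][2] + B[2][0] = -3 + -5 = -8) = -8 (attained at k = 2)
  C[0][1] = min over k of (A[0][0] + B[0][1] = 5 + 9 = 14, A[0][1] + B[1][1] = 9 + 4 = 13, A[0][2] + B[2][1] = -3 + -3 = -6) = -6 (attained at k = 2)
  C[0][2] = min over k of (A[0][0] + B[0][2] = 5 + -3 = 2, A[0][1] + B[1][2] = 9 + 6 = 15, A[0][2] + B[2][2] = -3 + 10 = 7) = 2 (attained at k = 0)
  C[1][0] = min over k of (A[1][0] + B[0][0] = -1 + 8 = 7, A[1][1] + B[1][0] = 9 + -4 = 5, A[1][2] + B[2][0] = -1 + -5 = -6) = -6 (attained at k = 2)
  C[1][1] = min over k of (A[1][0] + B[0][1] = -1 + 9 = 8, A[1][1] + B[1][1] = 9 + 4 = 13, A[1][2] + B[2][1] = -1 + -3 = -4) = -4 (attained at k = 2)
  C[1][2] = min over k of (A[1][0] + B[0][2] = -1 + -3 = -4, A[1][1] + B[1][2] = 9 + 6 = 15, A[1][2] + B[2][2] = -1 + 10 = 9) = -4 (attained at k = 0)
  C[2][0] = min over k of (A[2][0] + B[0][0] = 0 + 8 = 8, A[2][1] + B[1][0] = 2 + -4 = -2, A[2][2] + B[2][0] = 2 + -5 = -3) = -3 (attained at k = 2)
  C[2][1] = min over k of (A[2][0] + B[0][1] = 0 + 9 = 9, A[2][1] + B[1][1] = 2 + 4 = 6, A[2][2] + B[2][1] = 2 + -3 = -1) = -1 (attained at k = 2)
  C[2][2] = min over k of (A[2][0] + B[0][2] = 0 + -3 = -3, A[2][1] + B[1][2] = 2 + 6 = 8, A[2][2] + B[2][2] = 2 + 10 = 12) = -3 (attained at k = 0)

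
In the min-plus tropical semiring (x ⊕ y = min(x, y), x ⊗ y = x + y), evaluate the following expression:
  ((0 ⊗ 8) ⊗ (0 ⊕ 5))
((0 ⊗ 8) ⊗ (0 ⊕ 5)) = 8

Expand innermost to outermost. Recall ⊕ takes the minimum of its arguments and ⊗ takes their sum. Working out the expression ((0 ⊗ 8) ⊗ (0 ⊕ 5)) gives 8.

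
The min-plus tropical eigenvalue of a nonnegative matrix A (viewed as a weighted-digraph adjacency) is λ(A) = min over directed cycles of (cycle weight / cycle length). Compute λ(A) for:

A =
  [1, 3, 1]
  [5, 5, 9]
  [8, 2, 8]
λ(A) = 1

Enumerate directed cycles and compute their means (weight / length). Sample:
  cycle 0 → 0: weight = 1, length = 1, mean = 1/1 ≈ 1.000
  cycle 1 → 1: weight = 5, length = 1, mean = 5/1 ≈ 5.000
  cycle 2 → 2: weight = 8, length = 1, mean = 8/1 ≈ 8.000
  cycle 0 → 1 → 0: weight = 8, length = 2, mean = 8/2 ≈ 4.000
  cycle 0 → 2 → 0: weight = 9, length = 2, mean = 9/2 ≈ 4.500
  cycle 1 → 0 → 1: weight = 8, length = 2, mean = 8/2 ≈ 4.000
Minimum mean = 1.000, attained e.g. along the cycle 0 → 0 with weight 1 and length 1. So λ(A) = 1/1 = 1.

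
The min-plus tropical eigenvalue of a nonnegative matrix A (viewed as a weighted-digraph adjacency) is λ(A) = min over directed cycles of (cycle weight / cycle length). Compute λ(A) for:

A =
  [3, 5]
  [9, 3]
λ(A) = 3

Enumerate directed cycles and compute their means (weight / length). Sample:
  cycle 0 → 0: weight = 3, length = 1, mean = 3/1 ≈ 3.000
  cycle 1 → 1: weight = 3, length = 1, mean = 3/1 ≈ 3.000
  cycle 0 → 1 → 0: weight = 14, length = 2, mean = 14/2 ≈ 7.000
  cycle 1 → 0 → 1: weight = 14, length = 2, mean = 14/2 ≈ 7.000
Minimum mean = 3.000, attained e.g. along the cycle 0 → 0 with weight 3 and length 1. So λ(A) = 3/1 = 3.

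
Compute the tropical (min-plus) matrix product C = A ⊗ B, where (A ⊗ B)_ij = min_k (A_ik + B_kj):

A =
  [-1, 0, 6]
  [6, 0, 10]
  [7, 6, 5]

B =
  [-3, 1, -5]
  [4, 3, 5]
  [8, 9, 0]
A ⊗ B =
  [-4, 0, -6]
  [3, 3, 1]
  [4, 8, 2]

Apply the min-plus product entry-by-entry:
  C[0][0] = min over k of (A[0][0] + B[0][0] = -1 + -3 = -4, A[0][1] + B[1][0] = 0 + 4 = 4, A[0][2] + B[2][0] = 6 + 8 = 14) = -4 (attained at k = 0)
  C[0][1] = min over k of (A[0][0] + B[0][1] = -1 + 1 = 0, A[0][1] + B[1][1] = 0 + 3 = 3, A[0][2] + B[2][1] = 6 + 9 = 15) = 0 (attained at k = 0)
  C[0][2] = min over k of (A[0][0] + B[0][2] = -1 + -5 = -6, A[0][1] + B[1][2] = 0 + 5 = 5, A[0][2] + B[2][2] = 6 + 0 = 6) = -6 (attained at k = 0)
  C[1][0] = min over k of (A[1][0] + B[0][0] = 6 + -3 = 3, A[1][1] + B[1][0] = 0 + 4 = 4, A[1][2] + B[2][0] = 10 + 8 = 18) = 3 (attained at k = 0)
  C[1][1] = min over k of (A[1][0] + B[0][1] = 6 + 1 = 7, A[1][1] + B[1][1] = 0 + 3 = 3, A[1][2] + B[2][1] = 10 + 9 = 19) = 3 (attained at k = 1)
  C[1][2] = min over k of (A[1][0] + B[0][2] = 6 + -5 = 1, A[1][1] + B[1][2] = 0 + 5 = 5, A[1][2] + B[2][2] = 10 + 0 = 10) = 1 (attained at k = 0)
  C[2][0] = min over k of (A[2][0] + B[0][0] = 7 + -3 = 4, A[2][1] + B[1][0] = 6 + 4 = 10, A[2][2] + B[2][0] = 5 + 8 = 13) = 4 (attained at k = 0)
  C[2][1] = min over k of (A[2][0] + B[0][1] = 7 + 1 = 8, A[2][1] + B[1][1] = 6 + 3 = 9, A[2][2] + B[2][1] = 5 + 9 = 14) = 8 (attained at k = 0)
  C[2][2] = min over k of (A[2][0] + B[0][2] = 7 + -5 = 2, A[2][1] + B[1][2] = 6 + 5 = 11, A[2][2] + B[2][2] = 5 + 0 = 5) = 2 (attained at k = 0)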